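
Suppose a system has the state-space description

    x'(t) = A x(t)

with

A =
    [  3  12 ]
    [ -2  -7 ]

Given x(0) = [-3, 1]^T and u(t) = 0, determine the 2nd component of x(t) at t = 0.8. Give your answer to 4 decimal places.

det(sI - A) = s^2 - (tr A)s + det A, with tr A = 3 + (-7) = -4 and det A = 3·(-7) - 12·(-2) = -21 - (-24) = 3.
So p(s) = det(sI - A) = s^2 + 4s + 3.
Factor s^2 + 4s + 3: two numbers with sum -4 and product 3 are -1 and -3, so s^2 + 4s + 3 = (s + 1)(s + 3).
Hence p(s) = (s + 1) (s + 3), with roots -3, -1.
The eigenvalues -3, -1 are distinct and real, so A is diagonalisable and x(t) = e^{At} x(0) = V diag(e^{λ_i t}) V^{-1} x(0), where the columns of V are the eigenvectors.
λ = -3: A - (-3)I = [[6, 12], [-2, -4]]. Row 1 gives 6·v1 + 12·v2 = 0, so take v_1 = [-2, 1]^T.
λ = -1: A - (-1)I = [[4, 12], [-2, -6]]. Row 1 gives 4·v1 + 12·v2 = 0, so take v_2 = [-3, 1]^T.
V = [v_1 v_2] = [[-2, -3], [1, 1]] has det V = 1, so V^{-1} = adj(V)/det V = [[1, 3], [-1, -2]].
Modal coordinates z(0) = V^{-1} x(0): 1·(-3) + 3·1 = 0; (-1)·(-3) + (-2)·1 = 1; so z(0) = [0, 1]^T.
x_2(t) = Σ_i (v_i)_2 · z_i(0) · e^{λ_i t} (row 2 of V times the modal terms).
x_2(0.8) = 1·0·e^{-3·0.8} + 1·1·e^{-1·0.8} = 0·0.090718 + 1·0.449329 = 0.4493.

0.4493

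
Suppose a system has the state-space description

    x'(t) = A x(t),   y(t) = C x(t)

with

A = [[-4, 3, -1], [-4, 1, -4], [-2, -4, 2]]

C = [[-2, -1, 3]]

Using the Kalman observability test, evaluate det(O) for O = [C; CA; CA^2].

3338

CA = [[6, -19, 12]]
CA^2 = [[28, -49, 94]]
Observability matrix O = [C; CA; CA^2] = [[-2, -1, 3], [6, -19, 12], [28, -49, 94]]
Expanding along the first row, det(O) = (-2)·((-19)·94 - 12·(-49)) - (-1)·(6·94 - 12·28) + 3·(6·(-49) - (-19)·28) = (-2)·(-1198) - (-1)·228 + 3·238 = 3338
Since det(O) ≠ 0, rank(O) = 3 and the system is completely observable.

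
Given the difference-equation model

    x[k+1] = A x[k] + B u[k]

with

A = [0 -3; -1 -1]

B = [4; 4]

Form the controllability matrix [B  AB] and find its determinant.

AB = [[-12], [-8]]
Controllability matrix C = [B  AB] = [[4, -12], [4, -8]]
det(C) = 4·(-8) - (-12)·4 = -32 - (-48) = 16
Since det(C) ≠ 0, rank(C) = 2 and the system is completely controllable.

16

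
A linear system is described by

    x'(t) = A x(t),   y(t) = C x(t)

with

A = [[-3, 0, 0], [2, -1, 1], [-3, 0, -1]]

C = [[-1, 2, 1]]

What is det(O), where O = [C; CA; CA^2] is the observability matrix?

CA = [[4, -2, 1]]
CA^2 = [[-19, 2, -3]]
Observability matrix O = [C; CA; CA^2] = [[-1, 2, 1], [4, -2, 1], [-19, 2, -3]]
Expanding along the first row, det(O) = (-1)·((-2)·(-3) - 1·2) - 2·(4·(-3) - 1·(-19)) + 1·(4·2 - (-2)·(-19)) = (-1)·4 - 2·7 + 1·(-30) = -48
Since det(O) ≠ 0, rank(O) = 3 and the system is completely observable.

-48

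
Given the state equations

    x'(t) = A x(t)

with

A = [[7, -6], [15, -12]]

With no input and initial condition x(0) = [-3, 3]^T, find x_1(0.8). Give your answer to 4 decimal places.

-5.6087

det(sI - A) = s^2 - (tr A)s + det A, with tr A = 7 + (-12) = -5 and det A = 7·(-12) - (-6)·15 = -84 - (-90) = 6.
So p(s) = det(sI - A) = s^2 + 5s + 6.
Factor s^2 + 5s + 6: two numbers with sum -5 and product 6 are -2 and -3, so s^2 + 5s + 6 = (s + 2)(s + 3).
Hence p(s) = (s + 2) (s + 3), with roots -3, -2.
The eigenvalues -3, -2 are distinct and real, so A is diagonalisable and x(t) = e^{At} x(0) = V diag(e^{λ_i t}) V^{-1} x(0), where the columns of V are the eigenvectors.
λ = -3: A - (-3)I = [[10, -6], [15, -9]]. Row 1 gives 10·v1 + (-6)·v2 = 0, so take v_1 = [-3, -5]^T.
λ = -2: A - (-2)I = [[9, -6], [15, -10]]. Row 1 gives 9·v1 + (-6)·v2 = 0, so take v_2 = [2, 3]^T.
V = [v_1 v_2] = [[-3, 2], [-5, 3]] has det V = 1, so V^{-1} = adj(V)/det V = [[3, -2], [5, -3]].
Modal coordinates z(0) = V^{-1} x(0): 3·(-3) + (-2)·3 = -15; 5·(-3) + (-3)·3 = -24; so z(0) = [-15, -24]^T.
x_1(t) = Σ_i (v_i)_1 · z_i(0) · e^{λ_i t} (row 1 of V times the modal terms).
x_1(0.8) = (-3)·(-15)·e^{-3·0.8} + 2·(-24)·e^{-2·0.8} = 45·0.090718 + (-48)·0.201897 = -5.6087.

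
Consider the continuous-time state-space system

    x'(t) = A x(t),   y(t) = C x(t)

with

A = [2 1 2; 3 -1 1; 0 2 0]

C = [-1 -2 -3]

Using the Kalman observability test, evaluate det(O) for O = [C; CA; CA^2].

CA = [[-8, -5, -4]]
CA^2 = [[-31, -11, -21]]
Observability matrix O = [C; CA; CA^2] = [[-1, -2, -3], [-8, -5, -4], [-31, -11, -21]]
Expanding along the first row, det(O) = (-1)·((-5)·(-21) - (-4)·(-11)) - (-2)·((-8)·(-21) - (-4)·(-31)) + (-3)·((-8)·(-11) - (-5)·(-31)) = (-1)·61 - (-2)·44 + (-3)·(-67) = 228
Since det(O) ≠ 0, rank(O) = 3 and the system is completely observable.

228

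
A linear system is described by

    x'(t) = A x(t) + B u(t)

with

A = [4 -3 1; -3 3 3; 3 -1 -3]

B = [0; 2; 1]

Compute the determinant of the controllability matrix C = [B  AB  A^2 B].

AB = [[-5], [9], [-5]]
A^2B = [[-52], [27], [-9]]
Controllability matrix C = [B  AB  A^2B] = [[0, -5, -52], [2, 9, 27], [1, -5, -9]]
Expanding along the first row, det(C) = 0·(9·(-9) - 27·(-5)) - (-5)·(2·(-9) - 27·1) + (-52)·(2·(-5) - 9·1) = 0·54 - (-5)·(-45) + (-52)·(-19) = 763
Since det(C) ≠ 0, rank(C) = 3 and the system is completely controllable.

763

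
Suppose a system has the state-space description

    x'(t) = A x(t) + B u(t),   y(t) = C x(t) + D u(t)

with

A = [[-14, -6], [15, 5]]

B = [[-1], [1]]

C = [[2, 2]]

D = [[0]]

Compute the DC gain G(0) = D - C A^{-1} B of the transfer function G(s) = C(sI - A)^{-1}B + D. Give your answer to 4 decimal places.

-0.2000

G(0) = C(-A)^{-1}B + D = -C A^{-1} B + D.
det A = 20, so A^{-1} = (1/20)·adj(A) = [[1/4, 3/10], [-3/4, -7/10]]
A^{-1} B = [1/20, 1/20]^T
C A^{-1} B = 1/5
G(0) = D - C A^{-1} B = 0 - (1/5) = -1/5 ≈ -0.2000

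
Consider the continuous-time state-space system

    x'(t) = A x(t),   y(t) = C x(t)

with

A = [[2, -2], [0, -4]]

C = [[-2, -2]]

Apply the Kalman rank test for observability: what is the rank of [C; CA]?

2

CA = [[-4, 12]]
Observability matrix O = [C; CA] = [[-2, -2], [-4, 12]]
det(O) = (-2)·12 - (-2)·(-4) = -24 - 8 = -32 ≠ 0, so rank(O) = 2.
rank(O) = 2 = n, so the pair (A, C) is completely observable.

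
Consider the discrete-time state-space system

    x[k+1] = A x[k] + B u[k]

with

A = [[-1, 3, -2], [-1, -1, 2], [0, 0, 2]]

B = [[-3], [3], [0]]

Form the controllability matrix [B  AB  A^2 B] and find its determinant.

0

AB = [[12], [0], [0]]
A^2B = [[-12], [-12], [0]]
Controllability matrix C = [B  AB  A^2B] = [[-3, 12, -12], [3, 0, -12], [0, 0, 0]]
Expanding along the first row, det(C) = (-3)·(0·0 - (-12)·0) - 12·(3·0 - (-12)·0) + (-12)·(3·0 - 0·0) = (-3)·0 - 12·0 + (-12)·0 = 0
Since det(C) = 0, rank(C) < 3 and the system is not completely controllable.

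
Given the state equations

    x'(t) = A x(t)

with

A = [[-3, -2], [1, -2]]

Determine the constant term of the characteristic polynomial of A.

8

For a 2×2 matrix, det(sI - A) = s^2 - (tr A)s + det A.
tr A = -5, det A = 8.
So p(s) = s^2 + 5s + 8.
The constant term is 8.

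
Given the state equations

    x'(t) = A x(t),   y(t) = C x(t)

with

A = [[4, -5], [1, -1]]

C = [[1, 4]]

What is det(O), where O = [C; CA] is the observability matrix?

-41

CA = [[8, -9]]
Observability matrix O = [C; CA] = [[1, 4], [8, -9]]
det(O) = 1·(-9) - 4·8 = -9 - 32 = -41
Since det(O) ≠ 0, rank(O) = 2 and the system is completely observable.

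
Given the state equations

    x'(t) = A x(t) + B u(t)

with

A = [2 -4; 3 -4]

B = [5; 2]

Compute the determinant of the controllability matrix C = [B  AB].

31

AB = [[2], [7]]
Controllability matrix C = [B  AB] = [[5, 2], [2, 7]]
det(C) = 5·7 - 2·2 = 35 - 4 = 31
Since det(C) ≠ 0, rank(C) = 2 and the system is completely controllable.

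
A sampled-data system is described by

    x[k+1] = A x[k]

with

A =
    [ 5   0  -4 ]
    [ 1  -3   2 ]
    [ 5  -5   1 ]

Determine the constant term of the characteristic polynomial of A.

5

Expand det(zI - A) for the 3×3 matrix.
p(z) = z^3 - 3z^2 + 17z + 5.
(Check: constant term = det(-A) = (-1)^3 det A = 5; coefficient of z^2 = -tr A = -3.)
The constant term is 5.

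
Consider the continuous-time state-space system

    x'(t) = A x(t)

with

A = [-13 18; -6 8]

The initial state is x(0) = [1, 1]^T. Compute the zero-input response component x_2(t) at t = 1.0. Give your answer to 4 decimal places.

det(sI - A) = s^2 - (tr A)s + det A, with tr A = (-13) + 8 = -5 and det A = (-13)·8 - 18·(-6) = -104 - (-108) = 4.
So p(s) = det(sI - A) = s^2 + 5s + 4.
Factor s^2 + 5s + 4: two numbers with sum -5 and product 4 are -1 and -4, so s^2 + 5s + 4 = (s + 1)(s + 4).
Hence p(s) = (s + 1) (s + 4), with roots -4, -1.
The eigenvalues -4, -1 are distinct and real, so A is diagonalisable and x(t) = e^{At} x(0) = V diag(e^{λ_i t}) V^{-1} x(0), where the columns of V are the eigenvectors.
λ = -4: A - (-4)I = [[-9, 18], [-6, 12]]. Row 1 gives (-9)·v1 + 18·v2 = 0, so take v_1 = [-2, -1]^T.
λ = -1: A - (-1)I = [[-12, 18], [-6, 9]]. Row 1 gives (-12)·v1 + 18·v2 = 0, so take v_2 = [-3, -2]^T.
V = [v_1 v_2] = [[-2, -3], [-1, -2]] has det V = 1, so V^{-1} = adj(V)/det V = [[-2, 3], [1, -2]].
Modal coordinates z(0) = V^{-1} x(0): (-2)·1 + 3·1 = 1; 1·1 + (-2)·1 = -1; so z(0) = [1, -1]^T.
x_2(t) = Σ_i (v_i)_2 · z_i(0) · e^{λ_i t} (row 2 of V times the modal terms).
x_2(1.0) = (-1)·1·e^{-4·1.0} + (-2)·(-1)·e^{-1·1.0} = (-1)·0.018316 + 2·0.367879 = 0.7174.

0.7174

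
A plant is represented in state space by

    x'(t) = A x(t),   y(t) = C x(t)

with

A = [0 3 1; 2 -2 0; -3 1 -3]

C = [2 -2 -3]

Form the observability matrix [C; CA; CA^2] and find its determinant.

-1097

CA = [[5, 7, 11]]
CA^2 = [[-19, 12, -28]]
Observability matrix O = [C; CA; CA^2] = [[2, -2, -3], [5, 7, 11], [-19, 12, -28]]
Expanding along the first row, det(O) = 2·(7·(-28) - 11·12) - (-2)·(5·(-28) - 11·(-19)) + (-3)·(5·12 - 7·(-19)) = 2·(-328) - (-2)·69 + (-3)·193 = -1097
Since det(O) ≠ 0, rank(O) = 3 and the system is completely observable.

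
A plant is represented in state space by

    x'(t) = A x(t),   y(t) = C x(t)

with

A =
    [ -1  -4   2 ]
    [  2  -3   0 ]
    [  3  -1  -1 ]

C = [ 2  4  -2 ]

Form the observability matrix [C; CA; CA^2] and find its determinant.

-144

CA = [[0, -18, 6]]
CA^2 = [[-18, 48, -6]]
Observability matrix O = [C; CA; CA^2] = [[2, 4, -2], [0, -18, 6], [-18, 48, -6]]
Expanding along the first row, det(O) = 2·((-18)·(-6) - 6·48) - 4·(0·(-6) - 6·(-18)) + (-2)·(0·48 - (-18)·(-18)) = 2·(-180) - 4·108 + (-2)·(-324) = -144
Since det(O) ≠ 0, rank(O) = 3 and the system is completely observable.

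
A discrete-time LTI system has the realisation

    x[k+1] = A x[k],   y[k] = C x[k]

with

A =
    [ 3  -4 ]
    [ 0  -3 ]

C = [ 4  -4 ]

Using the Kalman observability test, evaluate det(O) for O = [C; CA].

CA = [[12, -4]]
Observability matrix O = [C; CA] = [[4, -4], [12, -4]]
det(O) = 4·(-4) - (-4)·12 = -16 - (-48) = 32
Since det(O) ≠ 0, rank(O) = 2 and the system is completely observable.

32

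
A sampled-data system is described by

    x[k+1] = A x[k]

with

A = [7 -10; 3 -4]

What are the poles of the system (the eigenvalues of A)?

det(zI - A) = z^2 - (tr A)z + det A, with tr A = 7 + (-4) = 3 and det A = 7·(-4) - (-10)·3 = -28 - (-30) = 2.
So p(z) = det(zI - A) = z^2 - 3z + 2.
Factor z^2 - 3z + 2: two numbers with sum 3 and product 2 are 2 and 1, so z^2 - 3z + 2 = (z - 2)(z - 1).
Hence p(z) = (z - 2) (z - 1), with roots 1, 2.

1, 2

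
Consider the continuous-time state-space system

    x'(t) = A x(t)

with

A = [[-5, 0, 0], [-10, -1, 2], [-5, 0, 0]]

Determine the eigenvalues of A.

det(sI - A) = s^3 - (tr A)s^2 + (M11 + M22 + M33)s - det A, where Mii is the 2×2 principal minor of A obtained by deleting row i and column i.
tr A = (-5) + (-1) + 0 = -6; M11 = (-1)·0 - 2·0 = 0 - 0 = 0; M22 = (-5)·0 - 0·(-5) = 0 - 0 = 0; M33 = (-5)·(-1) - 0·(-10) = 5 - 0 = 5; sum of minors = 5.
det A = (-5)·((-1)·0 - 2·0) - 0·((-10)·0 - 2·(-5)) + 0·((-10)·0 - (-1)·(-5)) = (-5)·0 - 0·10 + 0·(-5) = 0.
So p(s) = det(sI - A) = s^3 + 6s^2 + 5s.
The constant term is 0, so p(s) = s(s^2 + 6s + 5).
Factor s^2 + 6s + 5: two numbers with sum -6 and product 5 are -1 and -5, so s^2 + 6s + 5 = (s + 1)(s + 5).
Hence p(s) = s (s + 1) (s + 5), with roots -5, -1, 0.
At least one eigenvalue has non-negative real part, so the system is not asymptotically stable.

-5, -1, 0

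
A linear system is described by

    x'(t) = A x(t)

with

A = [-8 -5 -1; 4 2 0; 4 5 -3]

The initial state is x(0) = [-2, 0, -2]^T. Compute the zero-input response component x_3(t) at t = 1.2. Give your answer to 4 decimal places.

det(sI - A) = s^3 - (tr A)s^2 + (M11 + M22 + M33)s - det A, where Mii is the 2×2 principal minor of A obtained by deleting row i and column i.
tr A = (-8) + 2 + (-3) = -9; M11 = 2·(-3) - 0·5 = -6 - 0 = -6; M22 = (-8)·(-3) - (-1)·4 = 24 - (-4) = 28; M33 = (-8)·2 - (-5)·4 = -16 - (-20) = 4; sum of minors = 26.
det A = (-8)·(2·(-3) - 0·5) - (-5)·(4·(-3) - 0·4) + (-1)·(4·5 - 2·4) = (-8)·(-6) - (-5)·(-12) + (-1)·12 = -24.
So p(s) = det(sI - A) = s^3 + 9s^2 + 26s + 24.
Rational-root test: any integer root divides 24. Testing small divisors, s = -2 works: p(-2) = -8 + 36 + (-52) + 24 = 0, so (s + 2) is a factor.
Dividing, p(s) = (s + 2)(s^2 + 7s + 12).
Factor s^2 + 7s + 12: two numbers with sum -7 and product 12 are -3 and -4, so s^2 + 7s + 12 = (s + 3)(s + 4).
Hence p(s) = (s + 2) (s + 3) (s + 4), with roots -4, -3, -2.
The eigenvalues -4, -3, -2 are distinct and real, so A is diagonalisable and x(t) = e^{At} x(0) = V diag(e^{λ_i t}) V^{-1} x(0), where the columns of V are the eigenvectors.
λ = -4: A - (-4)I = [[-4, -5, -1], [4, 6, 0], [4, 5, 1]]. v must be orthogonal to every row; (row 1) × (row 2) = [6, -4, -4], so take v_1 = [3, -2, -2]^T.
λ = -3: A - (-3)I = [[-5, -5, -1], [4, 5, 0], [4, 5, 0]]. v must be orthogonal to every row; (row 1) × (row 2) = [5, -4, -5], so take v_2 = [5, -4, -5]^T.
λ = -2: A - (-2)I = [[-6, -5, -1], [4, 4, 0], [4, 5, -1]]. v must be orthogonal to every row; (row 1) × (row 2) = [4, -4, -4], so take v_3 = [-1, 1, 1]^T.
V = [v_1 v_2 v_3] = [[3, 5, -1], [-2, -4, 1], [-2, -5, 1]] has det V = 1, so V^{-1} = adj(V)/det V = [[1, 0, 1], [0, 1, -1], [2, 5, -2]].
Modal coordinates z(0) = V^{-1} x(0): 1·(-2) + 0·0 + 1·(-2) = -4; 0·(-2) + 1·0 + (-1)·(-2) = 2; 2·(-2) + 5·0 + (-2)·(-2) = 0; so z(0) = [-4, 2, 0]^T.
x_3(t) = Σ_i (v_i)_3 · z_i(0) · e^{λ_i t} (row 3 of V times the modal terms).
x_3(1.2) = (-2)·(-4)·e^{-4·1.2} + (-5)·2·e^{-3·1.2} + 1·0·e^{-2·1.2} = 8·0.008230 + (-10)·0.027324 + 0·0.090718 = -0.2074.

-0.2074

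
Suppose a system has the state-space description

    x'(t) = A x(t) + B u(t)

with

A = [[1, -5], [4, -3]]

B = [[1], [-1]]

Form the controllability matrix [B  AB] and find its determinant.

AB = [[6], [7]]
Controllability matrix C = [B  AB] = [[1, 6], [-1, 7]]
det(C) = 1·7 - 6·(-1) = 7 - (-6) = 13
Since det(C) ≠ 0, rank(C) = 2 and the system is completely controllable.

13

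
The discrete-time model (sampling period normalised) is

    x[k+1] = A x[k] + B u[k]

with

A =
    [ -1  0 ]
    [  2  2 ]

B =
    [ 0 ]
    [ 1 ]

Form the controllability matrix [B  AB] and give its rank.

AB = [[0], [2]]
Controllability matrix C = [B  AB] = [[0, 0], [1, 2]]
Every column of C is a scalar multiple of column 1 = [0, 1] (multipliers 1, 2), so the columns span a one-dimensional space.
C ≠ 0, hence rank(C) = 1.
rank(C) = 1 < n = 2, so the pair (A, B) is not completely controllable.

1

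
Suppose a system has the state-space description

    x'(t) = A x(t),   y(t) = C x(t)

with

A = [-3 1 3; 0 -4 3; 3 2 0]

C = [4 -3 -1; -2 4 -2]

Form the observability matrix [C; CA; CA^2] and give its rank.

3

CA = [[-15, 14, 3], [0, -22, 6]]
CA^2 = [[54, -65, -3], [18, 100, -66]]
Observability matrix O = [C; CA; CA^2] = [[4, -3, -1], [-2, 4, -2], [-15, 14, 3], [0, -22, 6], [54, -65, -3], [18, 100, -66]]
Take the 3×3 submatrix of O formed by rows 1, 2, 3: [[4, -3, -1], [-2, 4, -2], [-15, 14, 3]]. Its determinant is 4·(4·3 - (-2)·14) - (-3)·((-2)·3 - (-2)·(-15)) + (-1)·((-2)·14 - 4·(-15)) = 4·40 - (-3)·(-36) + (-1)·32 = 20 ≠ 0.
So rank(O) ≥ 3; since O has 3 columns, rank(O) = 3.
rank(O) = 3 = n, so the pair (A, C) is completely observable.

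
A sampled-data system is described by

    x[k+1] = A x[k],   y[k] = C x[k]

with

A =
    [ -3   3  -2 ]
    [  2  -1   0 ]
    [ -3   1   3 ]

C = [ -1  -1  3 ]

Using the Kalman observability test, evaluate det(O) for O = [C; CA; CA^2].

CA = [[-8, 1, 11]]
CA^2 = [[-7, -14, 49]]
Observability matrix O = [C; CA; CA^2] = [[-1, -1, 3], [-8, 1, 11], [-7, -14, 49]]
Expanding along the first row, det(O) = (-1)·(1·49 - 11·(-14)) - (-1)·((-8)·49 - 11·(-7)) + 3·((-8)·(-14) - 1·(-7)) = (-1)·203 - (-1)·(-315) + 3·119 = -161
Since det(O) ≠ 0, rank(O) = 3 and the system is completely observable.

-161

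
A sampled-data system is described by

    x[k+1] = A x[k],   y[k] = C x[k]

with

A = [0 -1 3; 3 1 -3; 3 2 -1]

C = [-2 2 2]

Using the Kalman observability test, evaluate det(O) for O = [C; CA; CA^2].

-120

CA = [[12, 8, -14]]
CA^2 = [[-18, -32, 26]]
Observability matrix O = [C; CA; CA^2] = [[-2, 2, 2], [12, 8, -14], [-18, -32, 26]]
Expanding along the first row, det(O) = (-2)·(8·26 - (-14)·(-32)) - 2·(12·26 - (-14)·(-18)) + 2·(12·(-32) - 8·(-18)) = (-2)·(-240) - 2·60 + 2·(-240) = -120
Since det(O) ≠ 0, rank(O) = 3 and the system is completely observable.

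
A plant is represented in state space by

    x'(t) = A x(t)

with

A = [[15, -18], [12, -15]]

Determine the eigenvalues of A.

det(sI - A) = s^2 - (tr A)s + det A, with tr A = 15 + (-15) = 0 and det A = 15·(-15) - (-18)·12 = -225 - (-216) = -9.
So p(s) = det(sI - A) = s^2 - 9.
Factor s^2 - 9: two numbers with sum 0 and product -9 are 3 and -3, so s^2 - 9 = (s - 3)(s + 3).
Hence p(s) = (s - 3) (s + 3), with roots -3, 3.
At least one eigenvalue has non-negative real part, so the system is not asymptotically stable.

-3, 3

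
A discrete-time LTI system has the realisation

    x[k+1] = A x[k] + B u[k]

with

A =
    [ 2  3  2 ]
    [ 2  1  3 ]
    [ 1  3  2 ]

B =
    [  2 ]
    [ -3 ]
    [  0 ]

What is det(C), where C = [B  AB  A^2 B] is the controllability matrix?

AB = [[-5], [1], [-7]]
A^2B = [[-21], [-30], [-16]]
Controllability matrix C = [B  AB  A^2B] = [[2, -5, -21], [-3, 1, -30], [0, -7, -16]]
Expanding along the first row, det(C) = 2·(1·(-16) - (-30)·(-7)) - (-5)·((-3)·(-16) - (-30)·0) + (-21)·((-3)·(-7) - 1·0) = 2·(-226) - (-5)·48 + (-21)·21 = -653
Since det(C) ≠ 0, rank(C) = 3 and the system is completely controllable.

-653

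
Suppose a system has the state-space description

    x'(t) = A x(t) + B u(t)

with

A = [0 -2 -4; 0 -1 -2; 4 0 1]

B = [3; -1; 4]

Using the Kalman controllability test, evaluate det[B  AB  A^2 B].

AB = [[-14], [-7], [16]]
A^2B = [[-50], [-25], [-40]]
Controllability matrix C = [B  AB  A^2B] = [[3, -14, -50], [-1, -7, -25], [4, 16, -40]]
Expanding along the first row, det(C) = 3·((-7)·(-40) - (-25)·16) - (-14)·((-1)·(-40) - (-25)·4) + (-50)·((-1)·16 - (-7)·4) = 3·680 - (-14)·140 + (-50)·12 = 3400
Since det(C) ≠ 0, rank(C) = 3 and the system is completely controllable.

3400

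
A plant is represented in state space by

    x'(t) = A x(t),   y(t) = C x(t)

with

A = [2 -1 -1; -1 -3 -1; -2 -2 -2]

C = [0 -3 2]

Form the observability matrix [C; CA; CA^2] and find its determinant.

CA = [[-1, 5, -1]]
CA^2 = [[-5, -12, -2]]
Observability matrix O = [C; CA; CA^2] = [[0, -3, 2], [-1, 5, -1], [-5, -12, -2]]
Expanding along the first row, det(O) = 0·(5·(-2) - (-1)·(-12)) - (-3)·((-1)·(-2) - (-1)·(-5)) + 2·((-1)·(-12) - 5·(-5)) = 0·(-22) - (-3)·(-3) + 2·37 = 65
Since det(O) ≠ 0, rank(O) = 3 and the system is completely observable.

65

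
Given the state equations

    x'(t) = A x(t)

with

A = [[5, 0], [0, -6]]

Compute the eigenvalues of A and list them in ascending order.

det(sI - A) = s^2 - (tr A)s + det A, with tr A = 5 + (-6) = -1 and det A = 5·(-6) - 0·0 = -30 - 0 = -30.
So p(s) = det(sI - A) = s^2 + s - 30.
Factor s^2 + s - 30: two numbers with sum -1 and product -30 are 5 and -6, so s^2 + s - 30 = (s - 5)(s + 6).
Hence p(s) = (s - 5) (s + 6), with roots -6, 5.
At least one eigenvalue has non-negative real part, so the system is not asymptotically stable.

-6, 5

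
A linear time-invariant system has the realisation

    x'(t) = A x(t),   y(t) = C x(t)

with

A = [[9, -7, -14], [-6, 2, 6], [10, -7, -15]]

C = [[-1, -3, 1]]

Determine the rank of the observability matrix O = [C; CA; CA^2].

CA = [[19, -6, -19]]
CA^2 = [[17, -12, -17]]
Observability matrix O = [C; CA; CA^2] = [[-1, -3, 1], [19, -6, -19], [17, -12, -17]]
The columns c1, c2, c3 of O are linearly dependent: c1 + c3 = 0 (check each entry), so rank(O) ≤ 2.
The 2×2 minor from rows 1, 2, columns 1, 2 is (-1)·(-6) - (-3)·19 = 6 - (-57) = 63 ≠ 0, so rank(O) = 2.
rank(O) = 2 < n = 3, so the pair (A, C) is not completely observable.

2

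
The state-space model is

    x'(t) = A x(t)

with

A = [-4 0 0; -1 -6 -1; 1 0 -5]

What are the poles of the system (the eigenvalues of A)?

det(sI - A) = s^3 - (tr A)s^2 + (M11 + M22 + M33)s - det A, where Mii is the 2×2 principal minor of A obtained by deleting row i and column i.
tr A = (-4) + (-6) + (-5) = -15; M11 = (-6)·(-5) - (-1)·0 = 30 - 0 = 30; M22 = (-4)·(-5) - 0·1 = 20 - 0 = 20; M33 = (-4)·(-6) - 0·(-1) = 24 - 0 = 24; sum of minors = 74.
det A = (-4)·((-6)·(-5) - (-1)·0) - 0·((-1)·(-5) - (-1)·1) + 0·((-1)·0 - (-6)·1) = (-4)·30 - 0·6 + 0·6 = -120.
So p(s) = det(sI - A) = s^3 + 15s^2 + 74s + 120.
Rational-root test: any integer root divides 120. Testing small divisors, s = -4 works: p(-4) = -64 + 240 + (-296) + 120 = 0, so (s + 4) is a factor.
Dividing, p(s) = (s + 4)(s^2 + 11s + 30).
Factor s^2 + 11s + 30: two numbers with sum -11 and product 30 are -5 and -6, so s^2 + 11s + 30 = (s + 5)(s + 6).
Hence p(s) = (s + 4) (s + 5) (s + 6), with roots -6, -5, -4.
All eigenvalues have negative real part, so the system is asymptotically stable.

-6, -5, -4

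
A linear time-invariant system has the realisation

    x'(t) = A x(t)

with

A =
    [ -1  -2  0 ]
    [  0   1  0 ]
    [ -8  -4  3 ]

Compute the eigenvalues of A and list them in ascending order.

-1, 1, 3

det(sI - A) = s^3 - (tr A)s^2 + (M11 + M22 + M33)s - det A, where Mii is the 2×2 principal minor of A obtained by deleting row i and column i.
tr A = (-1) + 1 + 3 = 3; M11 = 1·3 - 0·(-4) = 3 - 0 = 3; M22 = (-1)·3 - 0·(-8) = -3 - 0 = -3; M33 = (-1)·1 - (-2)·0 = -1 - 0 = -1; sum of minors = -1.
det A = (-1)·(1·3 - 0·(-4)) - (-2)·(0·3 - 0·(-8)) + 0·(0·(-4) - 1·(-8)) = (-1)·3 - (-2)·0 + 0·8 = -3.
So p(s) = det(sI - A) = s^3 - 3s^2 - s + 3.
Rational-root test: any integer root divides 3. Testing small divisors, s = -1 works: p(-1) = -1 + (-3) + 1 + 3 = 0, so (s + 1) is a factor.
Dividing, p(s) = (s + 1)(s^2 - 4s + 3).
Factor s^2 - 4s + 3: two numbers with sum 4 and product 3 are 3 and 1, so s^2 - 4s + 3 = (s - 3)(s - 1).
Hence p(s) = (s - 3) (s - 1) (s + 1), with roots -1, 1, 3.
At least one eigenvalue has non-negative real part, so the system is not asymptotically stable.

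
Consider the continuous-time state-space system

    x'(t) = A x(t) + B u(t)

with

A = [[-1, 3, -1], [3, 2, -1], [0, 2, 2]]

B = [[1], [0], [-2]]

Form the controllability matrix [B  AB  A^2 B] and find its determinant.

224

AB = [[1], [5], [-4]]
A^2B = [[18], [17], [2]]
Controllability matrix C = [B  AB  A^2B] = [[1, 1, 18], [0, 5, 17], [-2, -4, 2]]
Expanding along the first row, det(C) = 1·(5·2 - 17·(-4)) - 1·(0·2 - 17·(-2)) + 18·(0·(-4) - 5·(-2)) = 1·78 - 1·34 + 18·10 = 224
Since det(C) ≠ 0, rank(C) = 3 and the system is completely controllable.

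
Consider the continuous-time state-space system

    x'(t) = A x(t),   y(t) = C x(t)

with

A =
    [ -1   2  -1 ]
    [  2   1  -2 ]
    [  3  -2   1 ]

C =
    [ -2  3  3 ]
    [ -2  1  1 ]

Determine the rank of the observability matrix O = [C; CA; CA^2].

CA = [[17, -7, -1], [7, -5, 1]]
CA^2 = [[-34, 29, -4], [-14, 7, 4]]
Observability matrix O = [C; CA; CA^2] = [[-2, 3, 3], [-2, 1, 1], [17, -7, -1], [7, -5, 1], [-34, 29, -4], [-14, 7, 4]]
Take the 3×3 submatrix of O formed by rows 1, 2, 3: [[-2, 3, 3], [-2, 1, 1], [17, -7, -1]]. Its determinant is (-2)·(1·(-1) - 1·(-7)) - 3·((-2)·(-1) - 1·17) + 3·((-2)·(-7) - 1·17) = (-2)·6 - 3·(-15) + 3·(-3) = 24 ≠ 0.
So rank(O) ≥ 3; since O has 3 columns, rank(O) = 3.
rank(O) = 3 = n, so the pair (A, C) is completely observable.

3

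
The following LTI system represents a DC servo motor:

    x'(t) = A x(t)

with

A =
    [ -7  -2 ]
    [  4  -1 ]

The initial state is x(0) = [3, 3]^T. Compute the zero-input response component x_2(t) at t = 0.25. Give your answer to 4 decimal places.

det(sI - A) = s^2 - (tr A)s + det A, with tr A = (-7) + (-1) = -8 and det A = (-7)·(-1) - (-2)·4 = 7 - (-8) = 15.
So p(s) = det(sI - A) = s^2 + 8s + 15.
Factor s^2 + 8s + 15: two numbers with sum -8 and product 15 are -3 and -5, so s^2 + 8s + 15 = (s + 3)(s + 5).
Hence p(s) = (s + 3) (s + 5), with roots -5, -3.
The eigenvalues -5, -3 are distinct and real, so A is diagonalisable and x(t) = e^{At} x(0) = V diag(e^{λ_i t}) V^{-1} x(0), where the columns of V are the eigenvectors.
λ = -5: A - (-5)I = [[-2, -2], [4, 4]]. Row 1 gives (-2)·v1 + (-2)·v2 = 0, so take v_1 = [-1, 1]^T.
λ = -3: A - (-3)I = [[-4, -2], [4, 2]]. Row 1 gives (-4)·v1 + (-2)·v2 = 0, so take v_2 = [-1, 2]^T.
V = [v_1 v_2] = [[-1, -1], [1, 2]] has det V = -1, so V^{-1} = adj(V)/det V = [[-2, -1], [1, 1]].
Modal coordinates z(0) = V^{-1} x(0): (-2)·3 + (-1)·3 = -9; 1·3 + 1·3 = 6; so z(0) = [-9, 6]^T.
x_2(t) = Σ_i (v_i)_2 · z_i(0) · e^{λ_i t} (row 2 of V times the modal terms).
x_2(0.25) = 1·(-9)·e^{-5·0.25} + 2·6·e^{-3·0.25} = (-9)·0.286505 + 12·0.472367 = 3.0899.

3.0899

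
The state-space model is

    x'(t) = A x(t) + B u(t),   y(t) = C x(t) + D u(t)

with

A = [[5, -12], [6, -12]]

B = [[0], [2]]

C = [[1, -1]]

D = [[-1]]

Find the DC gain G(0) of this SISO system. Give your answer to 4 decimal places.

-2.1667

G(0) = C(-A)^{-1}B + D = -C A^{-1} B + D.
det A = 12, so A^{-1} = (1/12)·adj(A) = [[-1, 1], [-1/2, 5/12]]
A^{-1} B = [2, 5/6]^T
C A^{-1} B = 7/6
G(0) = D - C A^{-1} B = -1 - (7/6) = -13/6 ≈ -2.1667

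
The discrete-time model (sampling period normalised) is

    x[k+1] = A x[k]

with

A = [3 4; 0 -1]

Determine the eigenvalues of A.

det(zI - A) = z^2 - (tr A)z + det A, with tr A = 3 + (-1) = 2 and det A = 3·(-1) - 4·0 = -3 - 0 = -3.
So p(z) = det(zI - A) = z^2 - 2z - 3.
Factor z^2 - 2z - 3: two numbers with sum 2 and product -3 are 3 and -1, so z^2 - 2z - 3 = (z - 3)(z + 1).
Hence p(z) = (z - 3) (z + 1), with roots -1, 3.

-1, 3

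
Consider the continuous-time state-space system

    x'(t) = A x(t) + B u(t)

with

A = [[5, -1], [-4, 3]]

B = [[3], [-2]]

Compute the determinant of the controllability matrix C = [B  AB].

-20

AB = [[17], [-18]]
Controllability matrix C = [B  AB] = [[3, 17], [-2, -18]]
det(C) = 3·(-18) - 17·(-2) = -54 - (-34) = -20
Since det(C) ≠ 0, rank(C) = 2 and the system is completely controllable.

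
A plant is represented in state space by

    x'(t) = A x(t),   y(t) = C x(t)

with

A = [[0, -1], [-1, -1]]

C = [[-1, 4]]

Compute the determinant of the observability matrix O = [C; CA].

19

CA = [[-4, -3]]
Observability matrix O = [C; CA] = [[-1, 4], [-4, -3]]
det(O) = (-1)·(-3) - 4·(-4) = 3 - (-16) = 19
Since det(O) ≠ 0, rank(O) = 2 and the system is completely observable.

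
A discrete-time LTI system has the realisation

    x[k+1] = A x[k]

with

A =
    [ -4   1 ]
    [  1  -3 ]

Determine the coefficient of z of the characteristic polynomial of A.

For a 2×2 matrix, det(zI - A) = z^2 - (tr A)z + det A.
tr A = -7, det A = 11.
So p(z) = z^2 + 7z + 11.
The coefficient of z is 7.

7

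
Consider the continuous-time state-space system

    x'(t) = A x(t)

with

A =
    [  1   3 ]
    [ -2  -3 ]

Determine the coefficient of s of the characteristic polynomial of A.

2

For a 2×2 matrix, det(sI - A) = s^2 - (tr A)s + det A.
tr A = -2, det A = 3.
So p(s) = s^2 + 2s + 3.
The coefficient of s is 2.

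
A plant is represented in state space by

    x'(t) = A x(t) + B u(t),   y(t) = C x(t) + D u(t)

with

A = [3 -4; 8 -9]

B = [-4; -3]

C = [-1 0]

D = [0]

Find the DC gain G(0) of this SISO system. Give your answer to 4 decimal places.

4.8000

G(0) = C(-A)^{-1}B + D = -C A^{-1} B + D.
det A = 5, so A^{-1} = (1/5)·adj(A) = [[-9/5, 4/5], [-8/5, 3/5]]
A^{-1} B = [24/5, 23/5]^T
C A^{-1} B = -24/5
G(0) = D - C A^{-1} B = 0 - (-24/5) = 24/5 ≈ 4.8000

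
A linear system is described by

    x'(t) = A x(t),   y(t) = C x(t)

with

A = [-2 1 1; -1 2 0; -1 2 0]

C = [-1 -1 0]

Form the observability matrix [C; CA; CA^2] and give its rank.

CA = [[3, -3, -1]]
CA^2 = [[-2, -5, 3]]
Observability matrix O = [C; CA; CA^2] = [[-1, -1, 0], [3, -3, -1], [-2, -5, 3]]
det(O) = (-1)·((-3)·3 - (-1)·(-5)) - (-1)·(3·3 - (-1)·(-2)) + 0·(3·(-5) - (-3)·(-2)) = (-1)·(-14) - (-1)·7 + 0·(-21) = 21 ≠ 0, so rank(O) = 3.
rank(O) = 3 = n, so the pair (A, C) is completely observable.

3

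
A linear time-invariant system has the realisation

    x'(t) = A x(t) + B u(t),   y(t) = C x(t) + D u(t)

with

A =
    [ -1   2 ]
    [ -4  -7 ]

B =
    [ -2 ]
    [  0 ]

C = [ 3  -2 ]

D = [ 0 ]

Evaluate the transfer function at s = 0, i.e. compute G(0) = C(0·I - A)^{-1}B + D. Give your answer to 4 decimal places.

-3.8667

G(0) = C(-A)^{-1}B + D = -C A^{-1} B + D.
det A = 15, so A^{-1} = (1/15)·adj(A) = [[-7/15, -2/15], [4/15, -1/15]]
A^{-1} B = [14/15, -8/15]^T
C A^{-1} B = 58/15
G(0) = D - C A^{-1} B = 0 - (58/15) = -58/15 ≈ -3.8667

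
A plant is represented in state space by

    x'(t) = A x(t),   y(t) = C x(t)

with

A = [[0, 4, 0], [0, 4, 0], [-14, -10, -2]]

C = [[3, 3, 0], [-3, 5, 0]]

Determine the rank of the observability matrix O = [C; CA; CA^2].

CA = [[0, 24, 0], [0, 8, 0]]
CA^2 = [[0, 96, 0], [0, 32, 0]]
Observability matrix O = [C; CA; CA^2] = [[3, 3, 0], [-3, 5, 0], [0, 24, 0], [0, 8, 0], [0, 96, 0], [0, 32, 0]]
Column 3 of O is identically zero, so rank(O) ≤ 2.
The 2×2 minor from rows 1, 2, columns 1, 2 is 3·5 - 3·(-3) = 15 - (-9) = 24 ≠ 0, so rank(O) = 2.
rank(O) = 2 < n = 3, so the pair (A, C) is not completely observable.

2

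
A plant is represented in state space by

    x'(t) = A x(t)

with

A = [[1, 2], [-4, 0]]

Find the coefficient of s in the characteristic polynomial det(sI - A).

-1

For a 2×2 matrix, det(sI - A) = s^2 - (tr A)s + det A.
tr A = 1, det A = 8.
So p(s) = s^2 - s + 8.
The coefficient of s is -1.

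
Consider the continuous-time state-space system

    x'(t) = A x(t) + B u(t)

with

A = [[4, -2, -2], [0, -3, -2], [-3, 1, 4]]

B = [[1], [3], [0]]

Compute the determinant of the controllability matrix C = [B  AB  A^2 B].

9

AB = [[-2], [-9], [0]]
A^2B = [[10], [27], [-3]]
Controllability matrix C = [B  AB  A^2B] = [[1, -2, 10], [3, -9, 27], [0, 0, -3]]
Expanding along the first row, det(C) = 1·((-9)·(-3) - 27·0) - (-2)·(3·(-3) - 27·0) + 10·(3·0 - (-9)·0) = 1·27 - (-2)·(-9) + 10·0 = 9
Since det(C) ≠ 0, rank(C) = 3 and the system is completely controllable.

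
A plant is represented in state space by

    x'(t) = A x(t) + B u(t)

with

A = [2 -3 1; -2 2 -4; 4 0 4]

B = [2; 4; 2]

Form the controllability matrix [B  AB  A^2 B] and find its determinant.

4432

AB = [[-6], [-4], [16]]
A^2B = [[16], [-60], [40]]
Controllability matrix C = [B  AB  A^2B] = [[2, -6, 16], [4, -4, -60], [2, 16, 40]]
Expanding along the first row, det(C) = 2·((-4)·40 - (-60)·16) - (-6)·(4·40 - (-60)·2) + 16·(4·16 - (-4)·2) = 2·800 - (-6)·280 + 16·72 = 4432
Since det(C) ≠ 0, rank(C) = 3 and the system is completely controllable.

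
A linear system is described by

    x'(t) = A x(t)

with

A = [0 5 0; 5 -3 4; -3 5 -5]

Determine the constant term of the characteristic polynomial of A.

-65

Expand det(sI - A) for the 3×3 matrix.
p(s) = s^3 + 8s^2 - 30s - 65.
(Check: constant term = det(-A) = (-1)^3 det A = -65; coefficient of s^2 = -tr A = 8.)
The constant term is -65.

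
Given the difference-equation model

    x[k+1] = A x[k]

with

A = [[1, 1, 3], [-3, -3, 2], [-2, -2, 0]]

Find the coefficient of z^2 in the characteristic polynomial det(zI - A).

2

Expand det(zI - A) for the 3×3 matrix.
p(z) = z^3 + 2z^2 + 10z.
(Check: constant term = det(-A) = (-1)^3 det A = 0; coefficient of z^2 = -tr A = 2.)
The coefficient of z^2 is 2.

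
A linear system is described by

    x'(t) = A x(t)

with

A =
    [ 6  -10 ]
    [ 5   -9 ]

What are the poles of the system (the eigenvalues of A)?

-4, 1

det(sI - A) = s^2 - (tr A)s + det A, with tr A = 6 + (-9) = -3 and det A = 6·(-9) - (-10)·5 = -54 - (-50) = -4.
So p(s) = det(sI - A) = s^2 + 3s - 4.
Factor s^2 + 3s - 4: two numbers with sum -3 and product -4 are 1 and -4, so s^2 + 3s - 4 = (s - 1)(s + 4).
Hence p(s) = (s - 1) (s + 4), with roots -4, 1.
At least one eigenvalue has non-negative real part, so the system is not asymptotically stable.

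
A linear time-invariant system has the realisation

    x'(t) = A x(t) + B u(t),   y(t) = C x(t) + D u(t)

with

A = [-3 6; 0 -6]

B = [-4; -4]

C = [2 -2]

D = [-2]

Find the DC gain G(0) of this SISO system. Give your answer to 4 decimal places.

-6.0000

G(0) = C(-A)^{-1}B + D = -C A^{-1} B + D.
det A = 18, so A^{-1} = (1/18)·adj(A) = [[-1/3, -1/3], [0, -1/6]]
A^{-1} B = [8/3, 2/3]^T
C A^{-1} B = 4
G(0) = D - C A^{-1} B = -2 - (4) = -6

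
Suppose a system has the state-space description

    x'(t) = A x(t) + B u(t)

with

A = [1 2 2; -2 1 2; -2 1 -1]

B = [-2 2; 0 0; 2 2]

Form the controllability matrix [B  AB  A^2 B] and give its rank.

3

AB = [[2, 6], [8, 0], [2, -6]]
A^2B = [[22, -6], [8, -24], [2, -6]]
Controllability matrix C = [B  AB  A^2B] = [[-2, 2, 2, 6, 22, -6], [0, 0, 8, 0, 8, -24], [2, 2, 2, -6, 2, -6]]
Take the 3×3 submatrix of C formed by columns 1, 2, 3: [[-2, 2, 2], [0, 0, 8], [2, 2, 2]]. Its determinant is (-2)·(0·2 - 8·2) - 2·(0·2 - 8·2) + 2·(0·2 - 0·2) = (-2)·(-16) - 2·(-16) + 2·0 = 64 ≠ 0.
So rank(C) ≥ 3; since C has 3 rows, rank(C) = 3.
rank(C) = 3 = n, so the pair (A, B) is completely controllable.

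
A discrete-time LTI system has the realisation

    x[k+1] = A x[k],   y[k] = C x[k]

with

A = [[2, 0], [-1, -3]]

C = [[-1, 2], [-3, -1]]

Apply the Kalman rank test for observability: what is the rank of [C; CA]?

CA = [[-4, -6], [-5, 3]]
Observability matrix O = [C; CA] = [[-1, 2], [-3, -1], [-4, -6], [-5, 3]]
Take the 2×2 submatrix of O formed by rows 1, 2: [[-1, 2], [-3, -1]]. Its determinant is (-1)·(-1) - 2·(-3) = 1 - (-6) = 7 ≠ 0.
So rank(O) ≥ 2; since O has 2 columns, rank(O) = 2.
rank(O) = 2 = n, so the pair (A, C) is completely observable.

2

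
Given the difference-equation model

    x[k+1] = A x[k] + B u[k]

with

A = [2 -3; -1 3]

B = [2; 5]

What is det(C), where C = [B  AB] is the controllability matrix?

81

AB = [[-11], [13]]
Controllability matrix C = [B  AB] = [[2, -11], [5, 13]]
det(C) = 2·13 - (-11)·5 = 26 - (-55) = 81
Since det(C) ≠ 0, rank(C) = 2 and the system is completely controllable.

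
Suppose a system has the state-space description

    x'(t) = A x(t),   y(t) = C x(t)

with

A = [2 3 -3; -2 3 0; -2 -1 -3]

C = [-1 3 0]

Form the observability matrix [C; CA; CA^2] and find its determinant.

CA = [[-8, 6, 3]]
CA^2 = [[-34, -9, 15]]
Observability matrix O = [C; CA; CA^2] = [[-1, 3, 0], [-8, 6, 3], [-34, -9, 15]]
Expanding along the first row, det(O) = (-1)·(6·15 - 3·(-9)) - 3·((-8)·15 - 3·(-34)) + 0·((-8)·(-9) - 6·(-34)) = (-1)·117 - 3·(-18) + 0·276 = -63
Since det(O) ≠ 0, rank(O) = 3 and the system is completely observable.

-63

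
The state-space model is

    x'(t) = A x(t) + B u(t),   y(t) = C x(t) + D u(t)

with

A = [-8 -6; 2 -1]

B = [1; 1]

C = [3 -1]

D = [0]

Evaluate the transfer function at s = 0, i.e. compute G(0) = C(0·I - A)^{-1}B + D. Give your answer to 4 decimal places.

-1.2500

G(0) = C(-A)^{-1}B + D = -C A^{-1} B + D.
det A = 20, so A^{-1} = (1/20)·adj(A) = [[-1/20, 3/10], [-1/10, -2/5]]
A^{-1} B = [1/4, -1/2]^T
C A^{-1} B = 5/4
G(0) = D - C A^{-1} B = 0 - (5/4) = -5/4 ≈ -1.2500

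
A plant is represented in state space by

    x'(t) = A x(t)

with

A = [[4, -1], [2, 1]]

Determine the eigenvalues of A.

det(sI - A) = s^2 - (tr A)s + det A, with tr A = 4 + 1 = 5 and det A = 4·1 - (-1)·2 = 4 - (-2) = 6.
So p(s) = det(sI - A) = s^2 - 5s + 6.
Factor s^2 - 5s + 6: two numbers with sum 5 and product 6 are 3 and 2, so s^2 - 5s + 6 = (s - 3)(s - 2).
Hence p(s) = (s - 3) (s - 2), with roots 2, 3.
At least one eigenvalue has non-negative real part, so the system is not asymptotically stable.

2, 3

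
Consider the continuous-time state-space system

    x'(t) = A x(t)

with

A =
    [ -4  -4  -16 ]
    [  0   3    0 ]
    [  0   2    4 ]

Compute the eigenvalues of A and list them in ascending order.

-4, 3, 4

det(sI - A) = s^3 - (tr A)s^2 + (M11 + M22 + M33)s - det A, where Mii is the 2×2 principal minor of A obtained by deleting row i and column i.
tr A = (-4) + 3 + 4 = 3; M11 = 3·4 - 0·2 = 12 - 0 = 12; M22 = (-4)·4 - (-16)·0 = -16 - 0 = -16; M33 = (-4)·3 - (-4)·0 = -12 - 0 = -12; sum of minors = -16.
det A = (-4)·(3·4 - 0·2) - (-4)·(0·4 - 0·0) + (-16)·(0·2 - 3·0) = (-4)·12 - (-4)·0 + (-16)·0 = -48.
So p(s) = det(sI - A) = s^3 - 3s^2 - 16s + 48.
Rational-root test: any integer root divides 48. Testing small divisors, s = 3 works: p(3) = 27 + (-27) + (-48) + 48 = 0, so (s - 3) is a factor.
Dividing, p(s) = (s - 3)(s^2 - 16).
Factor s^2 - 16: two numbers with sum 0 and product -16 are 4 and -4, so s^2 - 16 = (s - 4)(s + 4).
Hence p(s) = (s - 4) (s - 3) (s + 4), with roots -4, 3, 4.
At least one eigenvalue has non-negative real part, so the system is not asymptotically stable.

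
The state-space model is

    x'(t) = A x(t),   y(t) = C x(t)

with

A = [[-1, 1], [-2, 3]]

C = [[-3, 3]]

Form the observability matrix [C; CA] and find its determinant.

CA = [[-3, 6]]
Observability matrix O = [C; CA] = [[-3, 3], [-3, 6]]
det(O) = (-3)·6 - 3·(-3) = -18 - (-9) = -9
Since det(O) ≠ 0, rank(O) = 2 and the system is completely observable.

-9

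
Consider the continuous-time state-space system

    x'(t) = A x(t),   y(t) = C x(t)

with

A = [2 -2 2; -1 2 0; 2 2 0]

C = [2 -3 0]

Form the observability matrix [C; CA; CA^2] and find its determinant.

CA = [[7, -10, 4]]
CA^2 = [[32, -26, 14]]
Observability matrix O = [C; CA; CA^2] = [[2, -3, 0], [7, -10, 4], [32, -26, 14]]
Expanding along the first row, det(O) = 2·((-10)·14 - 4·(-26)) - (-3)·(7·14 - 4·32) + 0·(7·(-26) - (-10)·32) = 2·(-36) - (-3)·(-30) + 0·138 = -162
Since det(O) ≠ 0, rank(O) = 3 and the system is completely observable.

-162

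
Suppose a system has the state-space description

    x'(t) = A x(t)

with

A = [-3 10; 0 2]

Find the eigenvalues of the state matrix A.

det(sI - A) = s^2 - (tr A)s + det A, with tr A = (-3) + 2 = -1 and det A = (-3)·2 - 10·0 = -6 - 0 = -6.
So p(s) = det(sI - A) = s^2 + s - 6.
Factor s^2 + s - 6: two numbers with sum -1 and product -6 are 2 and -3, so s^2 + s - 6 = (s - 2)(s + 3).
Hence p(s) = (s - 2) (s + 3), with roots -3, 2.
At least one eigenvalue has non-negative real part, so the system is not asymptotically stable.

-3, 2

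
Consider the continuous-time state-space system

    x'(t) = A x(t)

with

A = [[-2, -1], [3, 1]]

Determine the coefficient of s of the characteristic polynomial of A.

1

For a 2×2 matrix, det(sI - A) = s^2 - (tr A)s + det A.
tr A = -1, det A = 1.
So p(s) = s^2 + s + 1.
The coefficient of s is 1.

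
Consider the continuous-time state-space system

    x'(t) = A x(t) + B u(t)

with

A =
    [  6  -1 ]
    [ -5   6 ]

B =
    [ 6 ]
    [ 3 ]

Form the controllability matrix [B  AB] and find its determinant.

AB = [[33], [-12]]
Controllability matrix C = [B  AB] = [[6, 33], [3, -12]]
det(C) = 6·(-12) - 33·3 = -72 - 99 = -171
Since det(C) ≠ 0, rank(C) = 2 and the system is completely controllable.

-171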